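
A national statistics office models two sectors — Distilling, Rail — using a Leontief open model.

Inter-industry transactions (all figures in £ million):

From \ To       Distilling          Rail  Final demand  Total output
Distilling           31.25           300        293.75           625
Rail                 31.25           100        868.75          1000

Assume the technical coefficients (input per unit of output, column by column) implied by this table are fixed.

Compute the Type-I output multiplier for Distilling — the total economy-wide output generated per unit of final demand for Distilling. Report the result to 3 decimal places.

m_D = 1.131

Technical coefficients a_ij = z_ij / X_j:
  a_DD = 31.25/625 = 0.05, a_RD = 31.25/625 = 0.05
  a_DR = 300/1000 = 0.30, a_RR = 100/1000 = 0.10
I − A =
  [   0.95    -0.30]
  [  -0.05     0.90]
det(I−A) = (0.95)(0.90) − (-0.30)(-0.05) = 0.8400
adj(I−A) = [[0.90, 0.30], [0.05, 0.95]]
(I − A)⁻¹ = adj(I−A) / det(I−A) ≈
  [   1.0714     0.3571]
  [   0.0595     1.1310]
The output multiplier for sector j is the column-j sum of the Leontief inverse (I − A)⁻¹ = adj(I−A) / det(I−A).
Column D of adj(I−A): (0.90, 0.05); det(I−A) = 0.8400.
m_D = (0.90 + 0.05) / 0.8400 = 0.95 / 0.8400 ≈ 1.131.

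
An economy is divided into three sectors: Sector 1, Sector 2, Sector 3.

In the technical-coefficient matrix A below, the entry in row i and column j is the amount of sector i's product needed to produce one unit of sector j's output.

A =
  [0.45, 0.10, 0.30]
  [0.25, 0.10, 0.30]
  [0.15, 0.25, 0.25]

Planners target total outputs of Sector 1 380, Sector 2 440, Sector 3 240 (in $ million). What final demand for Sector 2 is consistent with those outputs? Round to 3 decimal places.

I − A =
  [   0.55    -0.10    -0.30]
  [  -0.25     0.90    -0.30]
  [  -0.15    -0.25     0.75]
d = (I − A) x:
  d_1 = (+0.55)·380 + (-0.10)·440 + (-0.30)·240 = 93.000
  d_2 = (-0.25)·380 + (+0.90)·440 + (-0.30)·240 = 229.000
  d_3 = (-0.15)·380 + (-0.25)·440 + (+0.75)·240 = 13.000

d_2 = 229.000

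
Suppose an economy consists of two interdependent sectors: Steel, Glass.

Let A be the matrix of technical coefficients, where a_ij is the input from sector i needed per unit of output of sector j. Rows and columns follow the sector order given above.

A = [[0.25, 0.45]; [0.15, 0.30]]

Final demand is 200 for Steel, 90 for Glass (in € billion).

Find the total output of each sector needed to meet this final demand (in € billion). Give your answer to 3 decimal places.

I − A =
  [   0.75    -0.45]
  [  -0.15     0.70]
det(I−A) = (0.75)(0.70) − (-0.45)(-0.15) = 0.4575
adj(I−A) = [[0.70, 0.45], [0.15, 0.75]]
(I − A)⁻¹ = adj(I−A) / det(I−A) ≈
  [   1.5301     0.9836]
  [   0.3279     1.6393]
x = (I − A)⁻¹ d = adj(I−A)·d / det(I−A), with det(I−A) = 0.4575:
  x_1 = (0.70·200 + 0.45·90) / 0.4575 = 180.50 / 0.4575 ≈ 394.536
  x_2 = (0.15·200 + 0.75·90) / 0.4575 = 97.50 / 0.4575 ≈ 213.115

x_1 = 394.536, x_2 = 213.115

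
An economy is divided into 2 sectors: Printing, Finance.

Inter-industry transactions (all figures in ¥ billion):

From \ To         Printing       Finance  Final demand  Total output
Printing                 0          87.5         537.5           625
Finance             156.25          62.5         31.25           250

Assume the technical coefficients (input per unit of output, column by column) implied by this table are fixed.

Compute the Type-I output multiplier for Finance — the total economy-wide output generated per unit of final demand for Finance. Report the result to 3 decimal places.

Technical coefficients a_ij = z_ij / X_j:
  a_11 = 0/625 = 0.00, a_21 = 156.25/625 = 0.25
  a_12 = 87.5/250 = 0.35, a_22 = 62.5/250 = 0.25
I − A =
  [   1.00    -0.35]
  [  -0.25     0.75]
det(I−A) = (1.00)(0.75) − (-0.35)(-0.25) = 0.6625
adj(I−A) = [[0.75, 0.35], [0.25, 1.00]]
(I − A)⁻¹ = adj(I−A) / det(I−A) ≈
  [   1.1321     0.5283]
  [   0.3774     1.5094]
The output multiplier for sector j is the column-j sum of the Leontief inverse (I − A)⁻¹ = adj(I−A) / det(I−A).
Column 2 of adj(I−A): (0.35, 1.00); det(I−A) = 0.6625.
m_2 = (0.35 + 1.00) / 0.6625 = 1.35 / 0.6625 ≈ 2.038.

m_2 = 2.038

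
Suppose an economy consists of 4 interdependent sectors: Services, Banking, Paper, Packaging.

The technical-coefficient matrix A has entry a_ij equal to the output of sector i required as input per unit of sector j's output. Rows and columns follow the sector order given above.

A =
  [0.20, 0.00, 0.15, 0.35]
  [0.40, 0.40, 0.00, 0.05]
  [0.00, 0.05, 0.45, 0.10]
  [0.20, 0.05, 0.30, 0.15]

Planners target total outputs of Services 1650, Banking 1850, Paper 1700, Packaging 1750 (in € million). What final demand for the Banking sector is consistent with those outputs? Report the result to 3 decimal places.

I − A =
  [   0.80     0.00    -0.15    -0.35]
  [  -0.40     0.60     0.00    -0.05]
  [   0.00    -0.05     0.55    -0.10]
  [  -0.20    -0.05    -0.30     0.85]
d = (I − A) x:
  d_1 = (+0.80)·1650 + (+0.00)·1850 + (-0.15)·1700 + (-0.35)·1750 = 452.500
  d_2 = (-0.40)·1650 + (+0.60)·1850 + (+0.00)·1700 + (-0.05)·1750 = 362.500
  d_3 = (+0.00)·1650 + (-0.05)·1850 + (+0.55)·1700 + (-0.10)·1750 = 667.500
  d_4 = (-0.20)·1650 + (-0.05)·1850 + (-0.30)·1700 + (+0.85)·1750 = 555.000

d_2 = 362.500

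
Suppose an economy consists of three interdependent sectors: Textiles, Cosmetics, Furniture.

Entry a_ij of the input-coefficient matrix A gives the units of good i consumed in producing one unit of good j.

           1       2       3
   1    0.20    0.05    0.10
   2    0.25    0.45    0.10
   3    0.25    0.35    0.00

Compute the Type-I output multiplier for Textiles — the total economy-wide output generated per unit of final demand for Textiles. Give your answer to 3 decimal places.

I − A =
  [   0.80    -0.05    -0.10]
  [  -0.25     0.55    -0.10]
  [  -0.25    -0.35     1.00]
Cofactors of I−A, C_ij = (−1)^(i+j)·(minor ij) (rows/columns in the sector order above):
  C_11 = (0.55)(1.00) − (-0.10)(-0.35) = 0.5150
  C_12 = −[(-0.25)(1.00) − (-0.10)(-0.25)] = 0.2750
  C_13 = (-0.25)(-0.35) − (0.55)(-0.25) = 0.2250
  C_21 = −[(-0.05)(1.00) − (-0.10)(-0.35)] = 0.0850
  C_22 = (0.80)(1.00) − (-0.10)(-0.25) = 0.7750
  C_23 = −[(0.80)(-0.35) − (-0.05)(-0.25)] = 0.2925
  C_31 = (-0.05)(-0.10) − (-0.10)(0.55) = 0.0600
  C_32 = −[(0.80)(-0.10) − (-0.10)(-0.25)] = 0.1050
  C_33 = (0.80)(0.55) − (-0.05)(-0.25) = 0.4275
det(I−A) = Σ_j (I−A)_1j·C_1j = (0.80)(0.5150) + (-0.05)(0.2750) + (-0.10)(0.2250) = 0.37575
adj(I−A) = Cᵀ =
  [ 0.5150   0.0850   0.0600]
  [ 0.2750   0.7750   0.1050]
  [ 0.2250   0.2925   0.4275]
(I − A)⁻¹ = adj(I−A) / det(I−A) ≈
  [   1.3706     0.2262     0.1597]
  [   0.7319     2.0625     0.2794]
  [   0.5988     0.7784     1.1377]
The output multiplier for sector j is the column-j sum of the Leontief inverse (I − A)⁻¹ = adj(I−A) / det(I−A).
Column 1 of adj(I−A): (0.5150, 0.2750, 0.2250); det(I−A) = 0.37575.
m_1 = (0.5150 + 0.2750 + 0.2250) / 0.37575 = 1.015 / 0.37575 ≈ 2.701.

m_1 = 2.701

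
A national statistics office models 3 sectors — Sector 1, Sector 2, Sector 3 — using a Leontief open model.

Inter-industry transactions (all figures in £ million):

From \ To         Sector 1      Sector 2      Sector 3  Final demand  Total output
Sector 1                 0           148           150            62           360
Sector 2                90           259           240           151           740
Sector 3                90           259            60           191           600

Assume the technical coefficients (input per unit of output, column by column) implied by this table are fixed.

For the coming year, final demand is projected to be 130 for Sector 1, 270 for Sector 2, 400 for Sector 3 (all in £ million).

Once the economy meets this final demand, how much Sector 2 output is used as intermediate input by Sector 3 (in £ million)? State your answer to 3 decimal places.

Technical coefficients a_ij = z_ij / X_j:
  a_11 = 0/360 = 0.00, a_21 = 90/360 = 0.25, a_31 = 90/360 = 0.25
  a_12 = 148/740 = 0.20, a_22 = 259/740 = 0.35, a_32 = 259/740 = 0.35
  a_13 = 150/600 = 0.25, a_23 = 240/600 = 0.40, a_33 = 60/600 = 0.10
I − A =
  [   1.00    -0.20    -0.25]
  [  -0.25     0.65    -0.40]
  [  -0.25    -0.35     0.90]
Cofactors of I−A, C_ij = (−1)^(i+j)·(minor ij) (rows/columns in the sector order above):
  C_11 = (0.65)(0.90) − (-0.40)(-0.35) = 0.4450
  C_12 = −[(-0.25)(0.90) − (-0.40)(-0.25)] = 0.3250
  C_13 = (-0.25)(-0.35) − (0.65)(-0.25) = 0.2500
  C_21 = −[(-0.20)(0.90) − (-0.25)(-0.35)] = 0.2675
  C_22 = (1.00)(0.90) − (-0.25)(-0.25) = 0.8375
  C_23 = −[(1.00)(-0.35) − (-0.20)(-0.25)] = 0.4000
  C_31 = (-0.20)(-0.40) − (-0.25)(0.65) = 0.2425
  C_32 = −[(1.00)(-0.40) − (-0.25)(-0.25)] = 0.4625
  C_33 = (1.00)(0.65) − (-0.20)(-0.25) = 0.6000
det(I−A) = Σ_j (I−A)_1j·C_1j = (1.00)(0.4450) + (-0.20)(0.3250) + (-0.25)(0.2500) = 0.3175
adj(I−A) = Cᵀ =
  [ 0.4450   0.2675   0.2425]
  [ 0.3250   0.8375   0.4625]
  [ 0.2500   0.4000   0.6000]
(I − A)⁻¹ = adj(I−A) / det(I−A) ≈
  [   1.4016     0.8425     0.7638]
  [   1.0236     2.6378     1.4567]
  [   0.7874     1.2598     1.8898]
First solve x = (I − A)⁻¹ d = adj(I−A)·d / det(I−A); in particular x_3 = (0.2500·130 + 0.4000·270 + 0.6000·400) / 0.3175 = 380.50 / 0.3175 ≈ 1198.42520.
Intermediate flow from 2 to 3: z_23 = a_23 · x_3 = 0.40 × 380.50 / 0.3175 = 152.20 / 0.3175 ≈ 479.370.

z_23 = 479.370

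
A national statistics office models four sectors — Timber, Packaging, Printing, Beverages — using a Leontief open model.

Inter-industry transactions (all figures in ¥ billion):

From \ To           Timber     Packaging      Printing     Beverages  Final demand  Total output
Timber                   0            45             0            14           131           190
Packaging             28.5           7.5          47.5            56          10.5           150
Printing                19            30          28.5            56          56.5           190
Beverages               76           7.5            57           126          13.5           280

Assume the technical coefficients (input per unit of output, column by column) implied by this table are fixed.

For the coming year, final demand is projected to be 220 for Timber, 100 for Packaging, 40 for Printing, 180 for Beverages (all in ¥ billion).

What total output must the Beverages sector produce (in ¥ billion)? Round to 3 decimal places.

x_4 = 888.501

Technical coefficients a_ij = z_ij / X_j:
  a_11 = 0/190 = 0.00, a_21 = 28.5/190 = 0.15, a_31 = 19/190 = 0.10, a_41 = 76/190 = 0.40
  a_12 = 45/150 = 0.30, a_22 = 7.5/150 = 0.05, a_32 = 30/150 = 0.20, a_42 = 7.5/150 = 0.05
  a_13 = 0/190 = 0.00, a_23 = 47.5/190 = 0.25, a_33 = 28.5/190 = 0.15, a_43 = 57/190 = 0.30
  a_14 = 14/280 = 0.05, a_24 = 56/280 = 0.20, a_34 = 56/280 = 0.20, a_44 = 126/280 = 0.45
I − A =
  [   1.00    -0.30     0.00    -0.05]
  [  -0.15     0.95    -0.25    -0.20]
  [  -0.10    -0.20     0.85    -0.20]
  [  -0.40    -0.05    -0.30     0.55]
Compute the cofactors C_ij = (−1)^(i+j)·(3×3 minor ij) of I−A; the adjugate is their transpose:
adj(I−A) = Cᵀ =
  [ 0.336625   0.127375   0.074125   0.103875]
  [ 0.168875   0.389000   0.194750   0.227625]
  [ 0.161250   0.156750   0.444375   0.233250]
  [ 0.348125   0.213500   0.314000   0.711750]
det(I−A) = Σ_j (I−A)_1j·C_1j = (1.00)(0.336625) + (-0.30)(0.168875) + (0.00)(0.161250) + (-0.05)(0.348125) = 0.26855625
(I − A)⁻¹ = adj(I−A) / det(I−A) ≈
  [   1.2535     0.4743     0.2760     0.3868]
  [   0.6288     1.4485     0.7252     0.8476]
  [   0.6004     0.5837     1.6547     0.8685]
  [   1.2963     0.7950     1.1692     2.6503]
x = (I − A)⁻¹ d = adj(I−A)·d / det(I−A), with det(I−A) = 0.26855625:
  x_1 = (0.336625·220 + 0.127375·100 + 0.074125·40 + 0.103875·180) / 0.26855625 = 108.4575 / 0.26855625 ≈ 403.854
  x_2 = (0.168875·220 + 0.389000·100 + 0.194750·40 + 0.227625·180) / 0.26855625 = 124.815 / 0.26855625 ≈ 464.763
  x_3 = (0.161250·220 + 0.156750·100 + 0.444375·40 + 0.233250·180) / 0.26855625 = 110.91 / 0.26855625 ≈ 412.986
  x_4 = (0.348125·220 + 0.213500·100 + 0.314000·40 + 0.711750·180) / 0.26855625 = 238.6125 / 0.26855625 ≈ 888.501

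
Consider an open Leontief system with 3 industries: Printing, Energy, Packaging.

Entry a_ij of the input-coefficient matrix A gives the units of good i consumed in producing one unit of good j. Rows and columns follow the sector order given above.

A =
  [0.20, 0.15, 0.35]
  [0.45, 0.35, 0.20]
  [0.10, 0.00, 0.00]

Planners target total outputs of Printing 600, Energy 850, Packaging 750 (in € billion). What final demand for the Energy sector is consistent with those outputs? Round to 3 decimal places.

I − A =
  [   0.80    -0.15    -0.35]
  [  -0.45     0.65    -0.20]
  [  -0.10     0.00     1.00]
d = (I − A) x:
  d_1 = (+0.80)·600 + (-0.15)·850 + (-0.35)·750 = 90.000
  d_2 = (-0.45)·600 + (+0.65)·850 + (-0.20)·750 = 132.500
  d_3 = (-0.10)·600 + (+0.00)·850 + (+1.00)·750 = 690.000

d_2 = 132.500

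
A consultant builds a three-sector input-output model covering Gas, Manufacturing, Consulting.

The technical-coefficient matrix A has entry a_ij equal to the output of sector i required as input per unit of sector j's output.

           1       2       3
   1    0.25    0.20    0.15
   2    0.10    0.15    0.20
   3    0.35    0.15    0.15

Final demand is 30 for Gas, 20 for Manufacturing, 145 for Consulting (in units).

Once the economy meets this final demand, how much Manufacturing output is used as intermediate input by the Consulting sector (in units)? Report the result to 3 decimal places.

I − A =
  [   0.75    -0.20    -0.15]
  [  -0.10     0.85    -0.20]
  [  -0.35    -0.15     0.85]
Cofactors of I−A, C_ij = (−1)^(i+j)·(minor ij) (rows/columns in the sector order above):
  C_11 = (0.85)(0.85) − (-0.20)(-0.15) = 0.6925
  C_12 = −[(-0.10)(0.85) − (-0.20)(-0.35)] = 0.1550
  C_13 = (-0.10)(-0.15) − (0.85)(-0.35) = 0.3125
  C_21 = −[(-0.20)(0.85) − (-0.15)(-0.15)] = 0.1925
  C_22 = (0.75)(0.85) − (-0.15)(-0.35) = 0.5850
  C_23 = −[(0.75)(-0.15) − (-0.20)(-0.35)] = 0.1825
  C_31 = (-0.20)(-0.20) − (-0.15)(0.85) = 0.1675
  C_32 = −[(0.75)(-0.20) − (-0.15)(-0.10)] = 0.1650
  C_33 = (0.75)(0.85) − (-0.20)(-0.10) = 0.6175
det(I−A) = Σ_j (I−A)_1j·C_1j = (0.75)(0.6925) + (-0.20)(0.1550) + (-0.15)(0.3125) = 0.4415
adj(I−A) = Cᵀ =
  [ 0.6925   0.1925   0.1675]
  [ 0.1550   0.5850   0.1650]
  [ 0.3125   0.1825   0.6175]
(I − A)⁻¹ = adj(I−A) / det(I−A) ≈
  [   1.5685     0.4360     0.3794]
  [   0.3511     1.3250     0.3737]
  [   0.7078     0.4134     1.3986]
First solve x = (I − A)⁻¹ d = adj(I−A)·d / det(I−A); in particular x_3 = (0.3125·30 + 0.1825·20 + 0.6175·145) / 0.4415 = 102.5625 / 0.4415 ≈ 232.30464.
Intermediate flow from 2 to 3: z_23 = a_23 · x_3 = 0.20 × 102.5625 / 0.4415 = 20.5125 / 0.4415 ≈ 46.461.

z_23 = 46.461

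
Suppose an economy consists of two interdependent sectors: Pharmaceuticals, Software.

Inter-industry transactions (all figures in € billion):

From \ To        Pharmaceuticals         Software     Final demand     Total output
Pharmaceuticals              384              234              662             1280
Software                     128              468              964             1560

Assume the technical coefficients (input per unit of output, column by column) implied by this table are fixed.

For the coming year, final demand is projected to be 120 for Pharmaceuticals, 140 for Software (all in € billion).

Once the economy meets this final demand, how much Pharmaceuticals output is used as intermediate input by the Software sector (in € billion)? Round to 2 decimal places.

z_12 = 34.74

Technical coefficients a_ij = z_ij / X_j:
  a_11 = 384/1280 = 0.30, a_21 = 128/1280 = 0.10
  a_12 = 234/1560 = 0.15, a_22 = 468/1560 = 0.30
I − A =
  [   0.70    -0.15]
  [  -0.10     0.70]
det(I−A) = (0.70)(0.70) − (-0.15)(-0.10) = 0.4750
adj(I−A) = [[0.70, 0.15], [0.10, 0.70]]
(I − A)⁻¹ = adj(I−A) / det(I−A) ≈
  [   1.4737     0.3158]
  [   0.2105     1.4737]
First solve x = (I − A)⁻¹ d = adj(I−A)·d / det(I−A); in particular x_2 = (0.10·120 + 0.70·140) / 0.4750 = 110.00 / 0.4750 ≈ 231.5789.
Intermediate flow from 1 to 2: z_12 = a_12 · x_2 = 0.15 × 110.00 / 0.4750 = 16.50 / 0.4750 ≈ 34.74.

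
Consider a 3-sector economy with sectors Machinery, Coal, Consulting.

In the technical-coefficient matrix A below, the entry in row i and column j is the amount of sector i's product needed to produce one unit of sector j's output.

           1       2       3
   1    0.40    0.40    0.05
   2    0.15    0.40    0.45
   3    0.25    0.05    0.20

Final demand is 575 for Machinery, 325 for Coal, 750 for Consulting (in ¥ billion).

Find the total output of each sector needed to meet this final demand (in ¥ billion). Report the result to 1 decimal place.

x_1 = 3025.9, x_2 = 2843.8, x_3 = 2060.8

I − A =
  [   0.60    -0.40    -0.05]
  [  -0.15     0.60    -0.45]
  [  -0.25    -0.05     0.80]
Cofactors of I−A, C_ij = (−1)^(i+j)·(minor ij) (rows/columns in the sector order above):
  C_11 = (0.60)(0.80) − (-0.45)(-0.05) = 0.4575
  C_12 = −[(-0.15)(0.80) − (-0.45)(-0.25)] = 0.2325
  C_13 = (-0.15)(-0.05) − (0.60)(-0.25) = 0.1575
  C_21 = −[(-0.40)(0.80) − (-0.05)(-0.05)] = 0.3225
  C_22 = (0.60)(0.80) − (-0.05)(-0.25) = 0.4675
  C_23 = −[(0.60)(-0.05) − (-0.40)(-0.25)] = 0.1300
  C_31 = (-0.40)(-0.45) − (-0.05)(0.60) = 0.2100
  C_32 = −[(0.60)(-0.45) − (-0.05)(-0.15)] = 0.2775
  C_33 = (0.60)(0.60) − (-0.40)(-0.15) = 0.3000
det(I−A) = Σ_j (I−A)_1j·C_1j = (0.60)(0.4575) + (-0.40)(0.2325) + (-0.05)(0.1575) = 0.173625
adj(I−A) = Cᵀ =
  [ 0.4575   0.3225   0.2100]
  [ 0.2325   0.4675   0.2775]
  [ 0.1575   0.1300   0.3000]
(I − A)⁻¹ = adj(I−A) / det(I−A) ≈
  [   2.6350     1.8575     1.2095]
  [   1.3391     2.6926     1.5983]
  [   0.9071     0.7487     1.7279]
x = (I − A)⁻¹ d = adj(I−A)·d / det(I−A), with det(I−A) = 0.173625:
  x_1 = (0.4575·575 + 0.3225·325 + 0.2100·750) / 0.173625 = 525.375 / 0.173625 ≈ 3025.9
  x_2 = (0.2325·575 + 0.4675·325 + 0.2775·750) / 0.173625 = 493.75 / 0.173625 ≈ 2843.8
  x_3 = (0.1575·575 + 0.1300·325 + 0.3000·750) / 0.173625 = 357.8125 / 0.173625 ≈ 2060.8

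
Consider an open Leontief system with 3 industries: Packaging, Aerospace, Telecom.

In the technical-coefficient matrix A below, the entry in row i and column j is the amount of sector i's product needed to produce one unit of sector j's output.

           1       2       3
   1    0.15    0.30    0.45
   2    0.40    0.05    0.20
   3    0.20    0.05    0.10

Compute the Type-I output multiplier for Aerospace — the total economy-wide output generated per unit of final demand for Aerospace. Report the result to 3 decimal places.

I − A =
  [   0.85    -0.30    -0.45]
  [  -0.40     0.95    -0.20]
  [  -0.20    -0.05     0.90]
Cofactors of I−A, C_ij = (−1)^(i+j)·(minor ij) (rows/columns in the sector order above):
  C_11 = (0.95)(0.90) − (-0.20)(-0.05) = 0.8450
  C_12 = −[(-0.40)(0.90) − (-0.20)(-0.20)] = 0.4000
  C_13 = (-0.40)(-0.05) − (0.95)(-0.20) = 0.2100
  C_21 = −[(-0.30)(0.90) − (-0.45)(-0.05)] = 0.2925
  C_22 = (0.85)(0.90) − (-0.45)(-0.20) = 0.6750
  C_23 = −[(0.85)(-0.05) − (-0.30)(-0.20)] = 0.1025
  C_31 = (-0.30)(-0.20) − (-0.45)(0.95) = 0.4875
  C_32 = −[(0.85)(-0.20) − (-0.45)(-0.40)] = 0.3500
  C_33 = (0.85)(0.95) − (-0.30)(-0.40) = 0.6875
det(I−A) = Σ_j (I−A)_1j·C_1j = (0.85)(0.8450) + (-0.30)(0.4000) + (-0.45)(0.2100) = 0.50375
adj(I−A) = Cᵀ =
  [ 0.8450   0.2925   0.4875]
  [ 0.4000   0.6750   0.3500]
  [ 0.2100   0.1025   0.6875]
(I − A)⁻¹ = adj(I−A) / det(I−A) ≈
  [   1.6774     0.5806     0.9677]
  [   0.7940     1.3400     0.6948]
  [   0.4169     0.2035     1.3648]
The output multiplier for sector j is the column-j sum of the Leontief inverse (I − A)⁻¹ = adj(I−A) / det(I−A).
Column 2 of adj(I−A): (0.2925, 0.6750, 0.1025); det(I−A) = 0.50375.
m_2 = (0.2925 + 0.6750 + 0.1025) / 0.50375 = 1.07 / 0.50375 ≈ 2.124.

m_2 = 2.124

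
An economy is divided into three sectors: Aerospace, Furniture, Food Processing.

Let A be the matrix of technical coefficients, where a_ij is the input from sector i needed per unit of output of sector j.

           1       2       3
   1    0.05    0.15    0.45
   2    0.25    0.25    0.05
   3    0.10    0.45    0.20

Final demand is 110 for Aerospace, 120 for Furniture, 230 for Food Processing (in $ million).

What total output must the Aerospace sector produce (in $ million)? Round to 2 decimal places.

I − A =
  [   0.95    -0.15    -0.45]
  [  -0.25     0.75    -0.05]
  [  -0.10    -0.45     0.80]
Cofactors of I−A, C_ij = (−1)^(i+j)·(minor ij) (rows/columns in the sector order above):
  C_11 = (0.75)(0.80) − (-0.05)(-0.45) = 0.5775
  C_12 = −[(-0.25)(0.80) − (-0.05)(-0.10)] = 0.2050
  C_13 = (-0.25)(-0.45) − (0.75)(-0.10) = 0.1875
  C_21 = −[(-0.15)(0.80) − (-0.45)(-0.45)] = 0.3225
  C_22 = (0.95)(0.80) − (-0.45)(-0.10) = 0.7150
  C_23 = −[(0.95)(-0.45) − (-0.15)(-0.10)] = 0.4425
  C_31 = (-0.15)(-0.05) − (-0.45)(0.75) = 0.3450
  C_32 = −[(0.95)(-0.05) − (-0.45)(-0.25)] = 0.1600
  C_33 = (0.95)(0.75) − (-0.15)(-0.25) = 0.6750
det(I−A) = Σ_j (I−A)_1j·C_1j = (0.95)(0.5775) + (-0.15)(0.2050) + (-0.45)(0.1875) = 0.4335
adj(I−A) = Cᵀ =
  [ 0.5775   0.3225   0.3450]
  [ 0.2050   0.7150   0.1600]
  [ 0.1875   0.4425   0.6750]
(I − A)⁻¹ = adj(I−A) / det(I−A) ≈
  [   1.3322     0.7439     0.7958]
  [   0.4729     1.6494     0.3691]
  [   0.4325     1.0208     1.5571]
x = (I − A)⁻¹ d = adj(I−A)·d / det(I−A), with det(I−A) = 0.4335:
  x_1 = (0.5775·110 + 0.3225·120 + 0.3450·230) / 0.4335 = 181.575 / 0.4335 ≈ 418.86
  x_2 = (0.2050·110 + 0.7150·120 + 0.1600·230) / 0.4335 = 145.15 / 0.4335 ≈ 334.83
  x_3 = (0.1875·110 + 0.4425·120 + 0.6750·230) / 0.4335 = 228.975 / 0.4335 ≈ 528.20

x_1 = 418.86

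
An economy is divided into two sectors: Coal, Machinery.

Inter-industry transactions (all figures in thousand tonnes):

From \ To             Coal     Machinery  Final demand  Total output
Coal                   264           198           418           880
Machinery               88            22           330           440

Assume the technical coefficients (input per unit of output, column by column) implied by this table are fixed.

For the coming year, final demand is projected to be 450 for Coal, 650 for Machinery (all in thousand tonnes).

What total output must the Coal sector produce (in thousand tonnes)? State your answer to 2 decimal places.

x_1 = 1161.29

Technical coefficients a_ij = z_ij / X_j:
  a_11 = 264/880 = 0.30, a_21 = 88/880 = 0.10
  a_12 = 198/440 = 0.45, a_22 = 22/440 = 0.05
I − A =
  [   0.70    -0.45]
  [  -0.10     0.95]
det(I−A) = (0.70)(0.95) − (-0.45)(-0.10) = 0.6200
adj(I−A) = [[0.95, 0.45], [0.10, 0.70]]
(I − A)⁻¹ = adj(I−A) / det(I−A) ≈
  [   1.5323     0.7258]
  [   0.1613     1.1290]
x = (I − A)⁻¹ d = adj(I−A)·d / det(I−A), with det(I−A) = 0.6200:
  x_1 = (0.95·450 + 0.45·650) / 0.6200 = 720.00 / 0.6200 ≈ 1161.29
  x_2 = (0.10·450 + 0.70·650) / 0.6200 = 500.00 / 0.6200 ≈ 806.45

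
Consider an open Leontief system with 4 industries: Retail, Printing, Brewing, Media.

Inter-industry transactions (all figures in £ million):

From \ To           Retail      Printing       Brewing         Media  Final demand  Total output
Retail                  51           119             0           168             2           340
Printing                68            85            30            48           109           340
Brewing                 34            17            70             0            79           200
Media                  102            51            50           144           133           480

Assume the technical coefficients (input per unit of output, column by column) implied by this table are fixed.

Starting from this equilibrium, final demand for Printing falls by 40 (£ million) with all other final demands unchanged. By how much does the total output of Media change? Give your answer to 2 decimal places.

Δx_M = -40.70

Technical coefficients a_ij = z_ij / X_j:
  a_RR = 51/340 = 0.15, a_PR = 68/340 = 0.20, a_BR = 34/340 = 0.10, a_MR = 102/340 = 0.30
  a_RP = 119/340 = 0.35, a_PP = 85/340 = 0.25, a_BP = 17/340 = 0.05, a_MP = 51/340 = 0.15
  a_RB = 0/200 = 0.00, a_PB = 30/200 = 0.15, a_BB = 70/200 = 0.35, a_MB = 50/200 = 0.25
  a_RM = 168/480 = 0.35, a_PM = 48/480 = 0.10, a_BM = 0/480 = 0.00, a_MM = 144/480 = 0.30
I − A =
  [   0.85    -0.35     0.00    -0.35]
  [  -0.20     0.75    -0.15    -0.10]
  [  -0.10    -0.05     0.65     0.00]
  [  -0.30    -0.15    -0.25     0.70]
Compute the cofactors C_ij = (−1)^(i+j)·(3×3 minor ij) of I−A; the adjugate is their transpose:
adj(I−A) = Cᵀ =
  [ 0.32500   0.19775   0.11900   0.19075]
  [ 0.12350   0.30975   0.11225   0.10600]
  [ 0.05950   0.05425   0.28475   0.03750]
  [ 0.18700   0.17050   0.17675   0.35725]
det(I−A) = Σ_j (I−A)_1j·C_1j = (0.85)(0.32500) + (-0.35)(0.12350) + (0.00)(0.05950) + (-0.35)(0.18700) = 0.167575
(I − A)⁻¹ = adj(I−A) / det(I−A) ≈
  [   1.9394     1.1801     0.7101     1.1383]
  [   0.7370     1.8484     0.6698     0.6326]
  [   0.3551     0.3237     1.6992     0.2238]
  [   1.1159     1.0175     1.0548     2.1319]
Δx = (I − A)⁻¹ Δd with Δd having -40 in the Printing component and 0 elsewhere.
So Δx_M = L_MP · (-40), where L_MP = adj(I−A)_MP / det(I−A) = 0.17050 / 0.167575.
Δx_M = 0.17050 × (-40) / 0.167575 = -6.82 / 0.167575 ≈ -40.70.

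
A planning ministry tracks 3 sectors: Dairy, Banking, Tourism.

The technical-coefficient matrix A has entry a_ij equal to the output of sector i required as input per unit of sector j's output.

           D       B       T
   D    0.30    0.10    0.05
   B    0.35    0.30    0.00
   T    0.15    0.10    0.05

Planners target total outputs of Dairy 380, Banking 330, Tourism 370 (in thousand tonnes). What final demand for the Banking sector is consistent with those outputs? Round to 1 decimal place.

d_B = 98.0

I − A =
  [   0.70    -0.10    -0.05]
  [  -0.35     0.70     0.00]
  [  -0.15    -0.10     0.95]
d = (I − A) x:
  d_D = (+0.70)·380 + (-0.10)·330 + (-0.05)·370 = 214.5
  d_B = (-0.35)·380 + (+0.70)·330 + (+0.00)·370 = 98.0
  d_T = (-0.15)·380 + (-0.10)·330 + (+0.95)·370 = 261.5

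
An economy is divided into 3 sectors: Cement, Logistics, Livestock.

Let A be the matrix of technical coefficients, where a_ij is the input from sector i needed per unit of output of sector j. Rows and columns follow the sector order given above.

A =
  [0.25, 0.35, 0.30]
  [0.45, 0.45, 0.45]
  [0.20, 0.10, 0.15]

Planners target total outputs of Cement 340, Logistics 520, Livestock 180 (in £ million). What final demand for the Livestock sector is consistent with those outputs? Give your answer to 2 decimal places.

d_3 = 33.00

I − A =
  [   0.75    -0.35    -0.30]
  [  -0.45     0.55    -0.45]
  [  -0.20    -0.10     0.85]
d = (I − A) x:
  d_1 = (+0.75)·340 + (-0.35)·520 + (-0.30)·180 = 19.00
  d_2 = (-0.45)·340 + (+0.55)·520 + (-0.45)·180 = 52.00
  d_3 = (-0.20)·340 + (-0.10)·520 + (+0.85)·180 = 33.00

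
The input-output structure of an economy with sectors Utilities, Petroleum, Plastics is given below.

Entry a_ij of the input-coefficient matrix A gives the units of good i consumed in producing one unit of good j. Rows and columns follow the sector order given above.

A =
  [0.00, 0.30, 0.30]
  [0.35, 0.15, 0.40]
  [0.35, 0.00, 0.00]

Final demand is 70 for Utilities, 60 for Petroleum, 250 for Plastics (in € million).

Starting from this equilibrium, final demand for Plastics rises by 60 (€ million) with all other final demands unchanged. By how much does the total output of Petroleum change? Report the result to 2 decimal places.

I − A =
  [   1.00    -0.30    -0.30]
  [  -0.35     0.85    -0.40]
  [  -0.35     0.00     1.00]
Cofactors of I−A, C_ij = (−1)^(i+j)·(minor ij) (rows/columns in the sector order above):
  C_11 = (0.85)(1.00) − (-0.40)(0.00) = 0.8500
  C_12 = −[(-0.35)(1.00) − (-0.40)(-0.35)] = 0.4900
  C_13 = (-0.35)(0.00) − (0.85)(-0.35) = 0.2975
  C_21 = −[(-0.30)(1.00) − (-0.30)(0.00)] = 0.3000
  C_22 = (1.00)(1.00) − (-0.30)(-0.35) = 0.8950
  C_23 = −[(1.00)(0.00) − (-0.30)(-0.35)] = 0.1050
  C_31 = (-0.30)(-0.40) − (-0.30)(0.85) = 0.3750
  C_32 = −[(1.00)(-0.40) − (-0.30)(-0.35)] = 0.5050
  C_33 = (1.00)(0.85) − (-0.30)(-0.35) = 0.7450
det(I−A) = Σ_j (I−A)_1j·C_1j = (1.00)(0.8500) + (-0.30)(0.4900) + (-0.30)(0.2975) = 0.61375
adj(I−A) = Cᵀ =
  [ 0.8500   0.3000   0.3750]
  [ 0.4900   0.8950   0.5050]
  [ 0.2975   0.1050   0.7450]
(I − A)⁻¹ = adj(I−A) / det(I−A) ≈
  [   1.3849     0.4888     0.6110]
  [   0.7984     1.4582     0.8228]
  [   0.4847     0.1711     1.2138]
Δx = (I − A)⁻¹ Δd with Δd having +60 in the Plastics component and 0 elsewhere.
So Δx_2 = L_23 · (+60), where L_23 = adj(I−A)_23 / det(I−A) = 0.5050 / 0.61375.
Δx_2 = 0.5050 × (+60) / 0.61375 = 30.30 / 0.61375 ≈ 49.37.

Δx_2 = 49.37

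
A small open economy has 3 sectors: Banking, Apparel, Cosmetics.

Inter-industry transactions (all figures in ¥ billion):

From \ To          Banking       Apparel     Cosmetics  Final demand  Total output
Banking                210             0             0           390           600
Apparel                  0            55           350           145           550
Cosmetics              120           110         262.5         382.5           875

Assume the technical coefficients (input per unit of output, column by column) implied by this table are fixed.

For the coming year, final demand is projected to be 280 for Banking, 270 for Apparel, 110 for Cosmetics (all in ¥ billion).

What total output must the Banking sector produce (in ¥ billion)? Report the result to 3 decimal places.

x_B = 430.769

Technical coefficients a_ij = z_ij / X_j:
  a_BB = 210/600 = 0.35, a_AB = 0/600 = 0.00, a_CB = 120/600 = 0.20
  a_BA = 0/550 = 0.00, a_AA = 55/550 = 0.10, a_CA = 110/550 = 0.20
  a_BC = 0/875 = 0.00, a_AC = 350/875 = 0.40, a_CC = 262.5/875 = 0.30
I − A =
  [   0.65     0.00     0.00]
  [   0.00     0.90    -0.40]
  [  -0.20    -0.20     0.70]
Cofactors of I−A, C_ij = (−1)^(i+j)·(minor ij) (rows/columns in the sector order above):
  C_11 = (0.90)(0.70) − (-0.40)(-0.20) = 0.5500
  C_12 = −[(0.00)(0.70) − (-0.40)(-0.20)] = 0.0800
  C_13 = (0.00)(-0.20) − (0.90)(-0.20) = 0.1800
  C_21 = −[(0.00)(0.70) − (0.00)(-0.20)] = 0.0000
  C_22 = (0.65)(0.70) − (0.00)(-0.20) = 0.4550
  C_23 = −[(0.65)(-0.20) − (0.00)(-0.20)] = 0.1300
  C_31 = (0.00)(-0.40) − (0.00)(0.90) = 0.0000
  C_32 = −[(0.65)(-0.40) − (0.00)(0.00)] = 0.2600
  C_33 = (0.65)(0.90) − (0.00)(0.00) = 0.5850
det(I−A) = Σ_j (I−A)_1j·C_1j = (0.65)(0.5500) + (0.00)(0.0800) + (0.00)(0.1800) = 0.3575
adj(I−A) = Cᵀ =
  [ 0.5500   0.0000   0.0000]
  [ 0.0800   0.4550   0.2600]
  [ 0.1800   0.1300   0.5850]
(I − A)⁻¹ = adj(I−A) / det(I−A) ≈
  [   1.5385     0.0000     0.0000]
  [   0.2238     1.2727     0.7273]
  [   0.5035     0.3636     1.6364]
x = (I − A)⁻¹ d = adj(I−A)·d / det(I−A), with det(I−A) = 0.3575:
  x_B = (0.5500·280 + 0.0000·270 + 0.0000·110) / 0.3575 = 154.00 / 0.3575 ≈ 430.769
  x_A = (0.0800·280 + 0.4550·270 + 0.2600·110) / 0.3575 = 173.85 / 0.3575 ≈ 486.294
  x_C = (0.1800·280 + 0.1300·270 + 0.5850·110) / 0.3575 = 149.85 / 0.3575 ≈ 419.161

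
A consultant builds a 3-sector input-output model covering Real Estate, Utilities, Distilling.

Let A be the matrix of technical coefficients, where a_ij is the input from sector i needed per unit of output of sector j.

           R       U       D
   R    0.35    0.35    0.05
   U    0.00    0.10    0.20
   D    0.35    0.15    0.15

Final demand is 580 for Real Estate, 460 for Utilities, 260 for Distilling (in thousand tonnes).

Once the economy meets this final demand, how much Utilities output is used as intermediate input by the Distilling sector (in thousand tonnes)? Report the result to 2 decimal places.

I − A =
  [   0.65    -0.35    -0.05]
  [   0.00     0.90    -0.20]
  [  -0.35    -0.15     0.85]
Cofactors of I−A, C_ij = (−1)^(i+j)·(minor ij) (rows/columns in the sector order above):
  C_11 = (0.90)(0.85) − (-0.20)(-0.15) = 0.7350
  C_12 = −[(0.00)(0.85) − (-0.20)(-0.35)] = 0.0700
  C_13 = (0.00)(-0.15) − (0.90)(-0.35) = 0.3150
  C_21 = −[(-0.35)(0.85) − (-0.05)(-0.15)] = 0.3050
  C_22 = (0.65)(0.85) − (-0.05)(-0.35) = 0.5350
  C_23 = −[(0.65)(-0.15) − (-0.35)(-0.35)] = 0.2200
  C_31 = (-0.35)(-0.20) − (-0.05)(0.90) = 0.1150
  C_32 = −[(0.65)(-0.20) − (-0.05)(0.00)] = 0.1300
  C_33 = (0.65)(0.90) − (-0.35)(0.00) = 0.5850
det(I−A) = Σ_j (I−A)_1j·C_1j = (0.65)(0.7350) + (-0.35)(0.0700) + (-0.05)(0.3150) = 0.4375
adj(I−A) = Cᵀ =
  [ 0.7350   0.3050   0.1150]
  [ 0.0700   0.5350   0.1300]
  [ 0.3150   0.2200   0.5850]
(I − A)⁻¹ = adj(I−A) / det(I−A) ≈
  [   1.6800     0.6971     0.2629]
  [   0.1600     1.2229     0.2971]
  [   0.7200     0.5029     1.3371]
First solve x = (I − A)⁻¹ d = adj(I−A)·d / det(I−A); in particular x_D = (0.3150·580 + 0.2200·460 + 0.5850·260) / 0.4375 = 436.00 / 0.4375 ≈ 996.5714.
Intermediate flow from U to D: z_UD = a_UD · x_D = 0.20 × 436.00 / 0.4375 = 87.20 / 0.4375 ≈ 199.31.

z_UD = 199.31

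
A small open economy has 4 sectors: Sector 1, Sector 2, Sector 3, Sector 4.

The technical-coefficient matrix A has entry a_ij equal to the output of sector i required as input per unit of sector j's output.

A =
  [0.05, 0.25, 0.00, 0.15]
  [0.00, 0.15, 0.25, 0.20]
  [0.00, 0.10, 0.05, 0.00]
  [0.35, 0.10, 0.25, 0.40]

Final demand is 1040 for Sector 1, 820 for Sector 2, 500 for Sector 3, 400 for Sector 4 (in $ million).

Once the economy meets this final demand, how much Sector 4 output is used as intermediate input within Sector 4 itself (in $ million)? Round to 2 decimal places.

z_44 = 949.42

I − A =
  [   0.95    -0.25     0.00    -0.15]
  [   0.00     0.85    -0.25    -0.20]
  [   0.00    -0.10     0.95     0.00]
  [  -0.35    -0.10    -0.25     0.60]
Compute the cofactors C_ij = (−1)^(i+j)·(3×3 minor ij) of I−A; the adjugate is their transpose:
adj(I−A) = Cᵀ =
  [ 0.445500   0.160500   0.085625   0.164875]
  [ 0.066500   0.491625   0.176875   0.180500]
  [ 0.007000   0.051750   0.403375   0.019000]
  [ 0.273875   0.197125   0.247500   0.743375]
det(I−A) = Σ_j (I−A)_1j·C_1j = (0.95)(0.445500) + (-0.25)(0.066500) + (0.00)(0.007000) + (-0.15)(0.273875) = 0.36551875
(I − A)⁻¹ = adj(I−A) / det(I−A) ≈
  [   1.2188     0.4391     0.2343     0.4511]
  [   0.1819     1.3450     0.4839     0.4938]
  [   0.0192     0.1416     1.1036     0.0520]
  [   0.7493     0.5393     0.6771     2.0338]
First solve x = (I − A)⁻¹ d = adj(I−A)·d / det(I−A); in particular x_4 = (0.273875·1040 + 0.197125·820 + 0.247500·500 + 0.743375·400) / 0.36551875 = 867.5725 / 0.36551875 ≈ 2373.5376.
Intermediate flow from 4 to 4: z_44 = a_44 · x_4 = 0.40 × 867.5725 / 0.36551875 = 347.029 / 0.36551875 ≈ 949.42.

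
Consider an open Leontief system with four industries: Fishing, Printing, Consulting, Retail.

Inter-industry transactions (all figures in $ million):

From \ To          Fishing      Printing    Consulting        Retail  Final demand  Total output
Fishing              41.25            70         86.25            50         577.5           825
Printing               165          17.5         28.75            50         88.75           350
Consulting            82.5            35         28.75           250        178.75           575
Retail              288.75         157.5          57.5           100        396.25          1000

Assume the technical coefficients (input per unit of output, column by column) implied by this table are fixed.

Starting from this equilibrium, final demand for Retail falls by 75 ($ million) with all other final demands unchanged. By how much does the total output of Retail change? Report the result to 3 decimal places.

Technical coefficients a_ij = z_ij / X_j:
  a_11 = 41.25/825 = 0.05, a_21 = 165/825 = 0.20, a_31 = 82.5/825 = 0.10, a_41 = 288.75/825 = 0.35
  a_12 = 70/350 = 0.20, a_22 = 17.5/350 = 0.05, a_32 = 35/350 = 0.10, a_42 = 157.5/350 = 0.45
  a_13 = 86.25/575 = 0.15, a_23 = 28.75/575 = 0.05, a_33 = 28.75/575 = 0.05, a_43 = 57.5/575 = 0.10
  a_14 = 50/1000 = 0.05, a_24 = 50/1000 = 0.05, a_34 = 250/1000 = 0.25, a_44 = 100/1000 = 0.10
I − A =
  [   0.95    -0.20    -0.15    -0.05]
  [  -0.20     0.95    -0.05    -0.05]
  [  -0.10    -0.10     0.95    -0.25]
  [  -0.35    -0.45    -0.10     0.90]
Compute the cofactors C_ij = (−1)^(i+j)·(3×3 minor ij) of I−A; the adjugate is their transpose:
adj(I−A) = Cᵀ =
  [ 0.756500   0.218250   0.140750   0.093250]
  [ 0.192000   0.744750   0.077250   0.073500]
  [ 0.208625   0.228375   0.730250   0.227125]
  [ 0.413375   0.482625   0.174500   0.796375]
det(I−A) = Σ_j (I−A)_1j·C_1j = (0.95)(0.756500) + (-0.20)(0.192000) + (-0.15)(0.208625) + (-0.05)(0.413375) = 0.6283125
(I − A)⁻¹ = adj(I−A) / det(I−A) ≈
  [   1.2040     0.3474     0.2240     0.1484]
  [   0.3056     1.1853     0.1229     0.1170]
  [   0.3320     0.3635     1.1622     0.3615]
  [   0.6579     0.7681     0.2777     1.2675]
Δx = (I − A)⁻¹ Δd with Δd having -75 in the Retail component and 0 elsewhere.
So Δx_4 = L_44 · (-75), where L_44 = adj(I−A)_44 / det(I−A) = 0.796375 / 0.6283125.
Δx_4 = 0.796375 × (-75) / 0.6283125 = -59.728125 / 0.6283125 ≈ -95.061.

Δx_4 = -95.061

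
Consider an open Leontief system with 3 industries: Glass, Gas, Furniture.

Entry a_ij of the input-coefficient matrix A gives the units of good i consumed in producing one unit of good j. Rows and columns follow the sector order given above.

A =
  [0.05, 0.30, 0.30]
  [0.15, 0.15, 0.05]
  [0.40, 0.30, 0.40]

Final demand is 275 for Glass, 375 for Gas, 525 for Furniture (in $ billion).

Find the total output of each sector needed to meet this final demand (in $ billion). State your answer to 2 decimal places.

I − A =
  [   0.95    -0.30    -0.30]
  [  -0.15     0.85    -0.05]
  [  -0.40    -0.30     0.60]
Cofactors of I−A, C_ij = (−1)^(i+j)·(minor ij) (rows/columns in the sector order above):
  C_11 = (0.85)(0.60) − (-0.05)(-0.30) = 0.4950
  C_12 = −[(-0.15)(0.60) − (-0.05)(-0.40)] = 0.1100
  C_13 = (-0.15)(-0.30) − (0.85)(-0.40) = 0.3850
  C_21 = −[(-0.30)(0.60) − (-0.30)(-0.30)] = 0.2700
  C_22 = (0.95)(0.60) − (-0.30)(-0.40) = 0.4500
  C_23 = −[(0.95)(-0.30) − (-0.30)(-0.40)] = 0.4050
  C_31 = (-0.30)(-0.05) − (-0.30)(0.85) = 0.2700
  C_32 = −[(0.95)(-0.05) − (-0.30)(-0.15)] = 0.0925
  C_33 = (0.95)(0.85) − (-0.30)(-0.15) = 0.7625
det(I−A) = Σ_j (I−A)_1j·C_1j = (0.95)(0.4950) + (-0.30)(0.1100) + (-0.30)(0.3850) = 0.32175
adj(I−A) = Cᵀ =
  [ 0.4950   0.2700   0.2700]
  [ 0.1100   0.4500   0.0925]
  [ 0.3850   0.4050   0.7625]
(I − A)⁻¹ = adj(I−A) / det(I−A) ≈
  [   1.5385     0.8392     0.8392]
  [   0.3419     1.3986     0.2875]
  [   1.1966     1.2587     2.3699]
x = (I − A)⁻¹ d = adj(I−A)·d / det(I−A), with det(I−A) = 0.32175:
  x_1 = (0.4950·275 + 0.2700·375 + 0.2700·525) / 0.32175 = 379.125 / 0.32175 ≈ 1178.32
  x_2 = (0.1100·275 + 0.4500·375 + 0.0925·525) / 0.32175 = 247.5625 / 0.32175 ≈ 769.43
  x_3 = (0.3850·275 + 0.4050·375 + 0.7625·525) / 0.32175 = 658.0625 / 0.32175 ≈ 2045.26

x_1 = 1178.32, x_2 = 769.43, x_3 = 2045.26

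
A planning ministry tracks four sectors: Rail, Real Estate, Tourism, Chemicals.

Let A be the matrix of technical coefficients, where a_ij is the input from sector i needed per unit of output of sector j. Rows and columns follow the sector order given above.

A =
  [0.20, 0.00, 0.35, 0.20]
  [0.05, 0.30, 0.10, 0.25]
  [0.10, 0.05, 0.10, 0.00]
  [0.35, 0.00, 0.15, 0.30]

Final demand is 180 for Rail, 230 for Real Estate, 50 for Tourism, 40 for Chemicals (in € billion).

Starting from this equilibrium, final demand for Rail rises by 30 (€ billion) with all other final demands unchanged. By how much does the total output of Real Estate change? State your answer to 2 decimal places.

I − A =
  [   0.80     0.00    -0.35    -0.20]
  [  -0.05     0.70    -0.10    -0.25]
  [  -0.10    -0.05     0.90     0.00]
  [  -0.35     0.00    -0.15     0.70]
Compute the cofactors C_ij = (−1)^(i+j)·(3×3 minor ij) of I−A; the adjugate is their transpose:
adj(I−A) = Cᵀ =
  [ 0.435625   0.013750   0.192500   0.129375]
  [ 0.121000   0.413500   0.123375   0.182250]
  [ 0.055125   0.024500   0.343000   0.024500]
  [ 0.229625   0.012125   0.169750   0.474625]
det(I−A) = Σ_j (I−A)_1j·C_1j = (0.80)(0.435625) + (0.00)(0.121000) + (-0.35)(0.055125) + (-0.20)(0.229625) = 0.28328125
(I − A)⁻¹ = adj(I−A) / det(I−A) ≈
  [   1.5378     0.0485     0.6795     0.4567]
  [   0.4271     1.4597     0.4355     0.6434]
  [   0.1946     0.0865     1.2108     0.0865]
  [   0.8106     0.0428     0.5992     1.6755]
Δx = (I − A)⁻¹ Δd with Δd having +30 in the Rail component and 0 elsewhere.
So Δx_2 = L_21 · (+30), where L_21 = adj(I−A)_21 / det(I−A) = 0.121000 / 0.28328125.
Δx_2 = 0.121000 × (+30) / 0.28328125 = 3.63 / 0.28328125 ≈ 12.81.

Δx_2 = 12.81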